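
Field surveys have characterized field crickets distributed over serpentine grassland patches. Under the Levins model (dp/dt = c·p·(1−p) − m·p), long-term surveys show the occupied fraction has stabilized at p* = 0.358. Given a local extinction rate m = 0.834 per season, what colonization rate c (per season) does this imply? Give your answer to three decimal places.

At equilibrium c(1−p*) = m, so c = m/(1−p*).
c = 0.834/(1 − 0.358) = 0.834/0.6420 = 1.2991.

1.299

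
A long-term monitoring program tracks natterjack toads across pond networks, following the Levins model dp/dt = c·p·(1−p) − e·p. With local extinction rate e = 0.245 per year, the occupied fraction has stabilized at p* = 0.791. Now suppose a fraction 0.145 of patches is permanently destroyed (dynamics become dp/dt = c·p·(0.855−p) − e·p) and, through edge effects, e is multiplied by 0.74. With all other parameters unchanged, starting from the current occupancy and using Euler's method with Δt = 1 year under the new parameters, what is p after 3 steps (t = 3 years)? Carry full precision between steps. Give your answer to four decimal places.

0.7005

Balance c(1−p*) = e gives c = e/(1 − 0.79100) = 0.245/0.20900 = 1.17225.
Starting from p₀ = 0.79100; update p ← p + (dp/dt)·Δt with the new parameters.
  1  |  dp/dt·Δt = -0.084064  |  p_1 = 0.706936
  2  |  dp/dt·Δt = -0.005466  |  p_2 = 0.701470
  3  |  dp/dt·Δt = -0.000929  |  p_3 = 0.700541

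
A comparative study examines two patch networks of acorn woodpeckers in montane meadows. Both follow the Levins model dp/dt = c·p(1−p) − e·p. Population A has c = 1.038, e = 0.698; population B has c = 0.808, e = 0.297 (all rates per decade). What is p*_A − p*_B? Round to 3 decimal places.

A: p*_A = 1 − 0.698/1.038 = 0.3276.
B: p*_B = 1 − 0.297/0.808 = 0.6324.
p*_A − p*_B = 0.3276 − 0.6324 = -0.3049.

-0.305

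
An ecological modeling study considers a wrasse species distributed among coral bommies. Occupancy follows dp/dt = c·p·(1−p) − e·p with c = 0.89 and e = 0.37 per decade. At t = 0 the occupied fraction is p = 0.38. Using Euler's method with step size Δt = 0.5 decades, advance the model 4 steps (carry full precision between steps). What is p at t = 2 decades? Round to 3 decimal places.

0.497

Update rule: p ← p + [c·p·(1−p) − e·p]·Δt with Δt = 0.5.
t = 0.5: p = 0.38000 + (+0.03454) = 0.41454
t = 1: p = 0.41454 + (+0.03131) = 0.44585
t = 1.5: p = 0.44585 + (+0.02746) = 0.47331
t = 2: p = 0.47331 + (+0.02337) = 0.49668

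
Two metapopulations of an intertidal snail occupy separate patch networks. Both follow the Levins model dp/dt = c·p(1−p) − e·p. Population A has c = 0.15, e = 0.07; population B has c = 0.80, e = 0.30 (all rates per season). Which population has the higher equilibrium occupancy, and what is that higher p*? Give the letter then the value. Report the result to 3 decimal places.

B, 0.625

A: p*_A = 1 − 0.07/0.15 = 0.5333.
B: p*_B = 1 − 0.30/0.80 = 0.6250.
B is higher at 0.6250.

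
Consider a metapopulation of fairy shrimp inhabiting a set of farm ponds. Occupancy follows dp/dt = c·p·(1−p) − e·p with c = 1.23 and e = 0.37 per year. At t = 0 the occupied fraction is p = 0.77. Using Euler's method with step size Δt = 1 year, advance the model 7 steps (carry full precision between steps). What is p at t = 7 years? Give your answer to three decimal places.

0.699

Update rule: p ← p + [c·p·(1−p) − e·p]·Δt with Δt = 1.
step 1: Δp = -0.06707, p = 0.70293
step 2: Δp = -0.00324, p = 0.69969
step 3: Δp = -0.00044, p = 0.69926
step 4: Δp = -0.00006, p = 0.69920
step 5: Δp = -0.00001, p = 0.69919
step 6: Δp = -0.00000, p = 0.69919
step 7: Δp = -0.00000, p = 0.69919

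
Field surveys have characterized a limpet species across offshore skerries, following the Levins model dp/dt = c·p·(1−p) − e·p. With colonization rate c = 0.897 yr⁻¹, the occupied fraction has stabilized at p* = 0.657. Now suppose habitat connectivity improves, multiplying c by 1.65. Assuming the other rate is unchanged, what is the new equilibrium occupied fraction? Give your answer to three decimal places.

Balance c(1−p*) = e gives e = 0.897×(1 − 0.65700) = 0.30767.
New p* = 1 − e/c = 1 − 0.30767/1.48005 = 0.79212.

0.792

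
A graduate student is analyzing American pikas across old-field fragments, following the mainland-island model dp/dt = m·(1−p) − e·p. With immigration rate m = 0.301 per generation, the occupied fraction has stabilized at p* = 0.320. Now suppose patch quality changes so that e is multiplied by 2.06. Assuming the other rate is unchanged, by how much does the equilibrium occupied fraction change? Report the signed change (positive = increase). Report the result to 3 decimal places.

Balance m(1−p*) = e·p* gives e = m(1−p*)/p* = 0.301×0.68000/0.32000 = 0.63962.
New p* = m/(m+e) = 0.30100/(0.30100+1.31762) = 0.18596.
Δp* = 0.18596 − 0.32000 = -0.13404.

-0.134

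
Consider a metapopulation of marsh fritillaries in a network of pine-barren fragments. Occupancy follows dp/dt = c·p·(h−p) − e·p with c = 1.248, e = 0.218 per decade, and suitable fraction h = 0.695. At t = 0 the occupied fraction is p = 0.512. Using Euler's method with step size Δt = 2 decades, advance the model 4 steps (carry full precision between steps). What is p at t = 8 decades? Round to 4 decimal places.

Update rule: p ← p + [c·p·(h−p) − e·p]·Δt with Δt = 2.
t = 2: p = 0.51200 + (+0.01063) = 0.52263
t = 4: p = 0.52263 + (-0.00302) = 0.51962
t = 6: p = 0.51962 + (+0.00091) = 0.52053
t = 8: p = 0.52053 + (-0.00027) = 0.52026

0.5203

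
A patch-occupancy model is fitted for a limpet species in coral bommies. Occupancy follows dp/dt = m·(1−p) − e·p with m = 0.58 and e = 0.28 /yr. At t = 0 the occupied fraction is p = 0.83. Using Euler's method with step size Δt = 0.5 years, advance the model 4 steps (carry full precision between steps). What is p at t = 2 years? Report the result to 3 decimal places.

0.691

Update rule: p ← p + [m·(1−p) − e·p]·Δt with Δt = 0.5.
t = 0.5: p = 0.83000 + (-0.06690) = 0.76310
t = 1: p = 0.76310 + (-0.03813) = 0.72497
t = 1.5: p = 0.72497 + (-0.02174) = 0.70323
t = 2: p = 0.70323 + (-0.01239) = 0.69084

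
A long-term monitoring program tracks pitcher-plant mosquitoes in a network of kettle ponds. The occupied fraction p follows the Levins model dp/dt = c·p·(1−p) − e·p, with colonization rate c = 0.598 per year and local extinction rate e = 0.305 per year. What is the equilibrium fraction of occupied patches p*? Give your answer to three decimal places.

At equilibrium, colonization balances extinction: c·p*·(1−p*) = e·p*.
So p* = 1 − e/c = 1 − 0.305/0.598 = 1 − 0.5100 = 0.4900.

0.490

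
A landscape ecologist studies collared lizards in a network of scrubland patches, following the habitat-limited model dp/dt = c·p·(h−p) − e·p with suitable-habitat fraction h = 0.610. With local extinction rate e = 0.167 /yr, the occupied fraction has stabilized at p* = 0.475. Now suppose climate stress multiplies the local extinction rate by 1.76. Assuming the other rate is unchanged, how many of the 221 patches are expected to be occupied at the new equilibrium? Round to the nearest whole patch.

Balance c(h−p*) = e gives c = e/(0.61 − 0.47500) = 0.167/0.13500 = 1.23704.
New p* = 0.61 − e/c = 0.61 − 0.29392/1.23704 = 0.37240.
Expected occupied = 221 × 0.37240 = 82.30 ≈ 82.

82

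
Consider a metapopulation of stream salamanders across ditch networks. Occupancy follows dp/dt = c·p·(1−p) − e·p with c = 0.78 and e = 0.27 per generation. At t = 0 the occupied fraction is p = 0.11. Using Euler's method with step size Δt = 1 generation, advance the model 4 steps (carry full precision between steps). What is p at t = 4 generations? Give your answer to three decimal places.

Update rule: p ← p + [c·p·(1−p) − e·p]·Δt with Δt = 1.
  1  |  dp/dt·Δt = +0.046662  |  p_1 = 0.156662
  2  |  dp/dt·Δt = +0.060754  |  p_2 = 0.217416
  3  |  dp/dt·Δt = +0.074012  |  p_3 = 0.291428
  4  |  dp/dt·Δt = +0.082383  |  p_4 = 0.373811

0.374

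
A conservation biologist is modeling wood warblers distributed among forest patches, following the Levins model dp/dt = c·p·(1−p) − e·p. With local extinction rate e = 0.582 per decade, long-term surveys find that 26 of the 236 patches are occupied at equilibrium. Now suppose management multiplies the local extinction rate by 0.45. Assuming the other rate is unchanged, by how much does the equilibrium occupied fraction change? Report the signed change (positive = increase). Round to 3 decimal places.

Observed p* = 26/236 = 0.11017.
Balance c(1−p*) = e gives c = e/(1 − 0.11017) = 0.582/0.88983 = 0.65406.
New p* = 1 − e/c = 1 − 0.26190/0.65406 = 0.59958.
Δp* = 0.59958 − 0.11017 = +0.48941.

0.489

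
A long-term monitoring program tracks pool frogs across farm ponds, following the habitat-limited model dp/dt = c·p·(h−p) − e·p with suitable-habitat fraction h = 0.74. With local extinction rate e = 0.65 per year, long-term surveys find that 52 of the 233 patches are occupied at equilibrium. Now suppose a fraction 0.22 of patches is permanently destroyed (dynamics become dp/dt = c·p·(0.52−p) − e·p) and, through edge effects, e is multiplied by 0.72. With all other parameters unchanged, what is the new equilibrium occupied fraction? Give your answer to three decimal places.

Observed p* = 52/233 = 0.22318.
Balance c(h−p*) = e gives c = e/(0.74 − 0.22318) = 0.65/0.51682 = 1.25769.
New p* = 0.52 − e/c = 0.52 − 0.46800/1.25769 = 0.14789.

0.148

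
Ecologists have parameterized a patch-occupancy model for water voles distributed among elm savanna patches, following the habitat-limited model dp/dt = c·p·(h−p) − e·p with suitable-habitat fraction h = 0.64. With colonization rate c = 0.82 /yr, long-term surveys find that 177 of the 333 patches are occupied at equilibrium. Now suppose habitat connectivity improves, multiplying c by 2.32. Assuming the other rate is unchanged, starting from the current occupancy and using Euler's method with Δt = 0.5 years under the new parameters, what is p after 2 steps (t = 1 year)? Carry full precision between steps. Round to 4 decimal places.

Observed p* = 177/333 = 0.53153.
Balance c(h−p*) = e gives e = 0.82×(0.64 − 0.53153) = 0.08894.
Starting from p₀ = 0.53153; update p ← p + (dp/dt)·Δt with the new parameters.
  1  |  dp/dt·Δt = +0.031203  |  p_1 = 0.562734
  2  |  dp/dt·Δt = +0.016332  |  p_2 = 0.579066

0.5791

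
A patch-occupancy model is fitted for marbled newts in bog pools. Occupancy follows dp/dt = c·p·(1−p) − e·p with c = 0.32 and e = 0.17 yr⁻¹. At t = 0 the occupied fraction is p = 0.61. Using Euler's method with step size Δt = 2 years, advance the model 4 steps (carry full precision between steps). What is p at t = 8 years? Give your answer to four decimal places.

0.4937

Update rule: p ← p + [c·p·(1−p) − e·p]·Δt with Δt = 2.
step 1: Δp = -0.05514, p = 0.55486
step 2: Δp = -0.03058, p = 0.52428
step 3: Δp = -0.01863, p = 0.50565
step 4: Δp = -0.01194, p = 0.49371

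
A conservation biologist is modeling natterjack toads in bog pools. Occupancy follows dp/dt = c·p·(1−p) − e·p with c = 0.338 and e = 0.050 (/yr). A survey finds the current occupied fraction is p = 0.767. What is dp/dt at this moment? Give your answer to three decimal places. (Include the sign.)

0.022

Colonization term: c·p·(1−p) = 0.338×0.767×0.2330 = 0.06040.
Extinction term: e·p = 0.03835.
dp/dt = 0.06040 − 0.03835 = 0.02205.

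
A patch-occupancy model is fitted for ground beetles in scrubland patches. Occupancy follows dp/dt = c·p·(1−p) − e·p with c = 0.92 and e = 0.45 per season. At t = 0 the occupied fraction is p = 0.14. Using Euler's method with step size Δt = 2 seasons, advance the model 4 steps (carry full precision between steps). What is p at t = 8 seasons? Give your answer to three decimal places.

Update rule: p ← p + [c·p·(1−p) − e·p]·Δt with Δt = 2.
t = 2: p = 0.14000 + (+0.09554) = 0.23554
t = 4: p = 0.23554 + (+0.11933) = 0.35486
t = 6: p = 0.35486 + (+0.10186) = 0.45673
t = 8: p = 0.45673 + (+0.04550) = 0.50223

0.502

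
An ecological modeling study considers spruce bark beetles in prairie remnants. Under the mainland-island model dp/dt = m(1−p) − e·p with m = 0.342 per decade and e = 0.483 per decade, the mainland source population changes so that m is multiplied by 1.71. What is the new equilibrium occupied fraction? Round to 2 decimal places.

Before: p* = 0.342/(0.342+0.483) = 0.4145.
After: m = 0.58482, e = 0.483; p* = 0.58482/1.0678 = 0.5477.

0.55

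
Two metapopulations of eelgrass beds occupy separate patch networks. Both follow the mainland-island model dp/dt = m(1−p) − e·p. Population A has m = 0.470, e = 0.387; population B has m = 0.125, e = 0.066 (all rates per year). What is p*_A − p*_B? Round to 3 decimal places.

-0.106

A: p*_A = m/(m+e) = 0.470/0.8570 = 0.5484.
B: p*_B = 0.125/0.1910 = 0.6545.
p*_A − p*_B = 0.5484 − 0.6545 = -0.1060.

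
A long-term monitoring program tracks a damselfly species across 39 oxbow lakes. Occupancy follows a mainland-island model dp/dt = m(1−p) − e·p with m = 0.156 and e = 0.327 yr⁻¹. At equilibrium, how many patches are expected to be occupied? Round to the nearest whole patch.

13

p* = m/(m+e) = 0.156/0.4830 = 0.3230.
Expected occupied patches = N × p* = 39 × 0.3230 = 12.60 ≈ 13.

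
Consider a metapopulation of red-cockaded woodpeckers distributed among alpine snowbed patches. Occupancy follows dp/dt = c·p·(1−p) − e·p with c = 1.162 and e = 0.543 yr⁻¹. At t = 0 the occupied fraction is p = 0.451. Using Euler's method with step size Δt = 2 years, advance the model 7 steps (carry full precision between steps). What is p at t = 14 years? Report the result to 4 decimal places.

Update rule: p ← p + [c·p·(1−p) − e·p]·Δt with Δt = 2.
t = 2: p = 0.45100 + (+0.08563) = 0.53663
t = 4: p = 0.53663 + (-0.00490) = 0.53173
t = 6: p = 0.53173 + (+0.00120) = 0.53293
t = 8: p = 0.53293 + (-0.00028) = 0.53265
t = 10: p = 0.53265 + (+0.00007) = 0.53272
t = 12: p = 0.53272 + (-0.00002) = 0.53270
t = 14: p = 0.53270 + (+0.00000) = 0.53270

0.5327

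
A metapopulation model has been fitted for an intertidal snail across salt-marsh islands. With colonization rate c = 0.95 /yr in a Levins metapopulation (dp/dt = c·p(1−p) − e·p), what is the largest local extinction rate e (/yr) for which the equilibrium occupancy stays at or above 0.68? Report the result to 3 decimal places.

0.304

1 − e/c ≥ 0.68 ⇒ e ≤ c(1 − 0.68) = 0.95 × 0.3200.
e_max = 0.3040.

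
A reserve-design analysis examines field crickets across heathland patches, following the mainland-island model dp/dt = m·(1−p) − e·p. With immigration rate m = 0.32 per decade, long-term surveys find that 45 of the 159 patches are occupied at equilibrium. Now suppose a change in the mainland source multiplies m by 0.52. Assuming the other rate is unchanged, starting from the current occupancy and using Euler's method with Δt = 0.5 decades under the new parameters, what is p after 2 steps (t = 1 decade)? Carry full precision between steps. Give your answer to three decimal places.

Observed p* = 45/159 = 0.28302.
Balance m(1−p*) = e·p* gives e = m(1−p*)/p* = 0.32×0.71698/0.28302 = 0.81067.
Starting from p₀ = 0.28302; update p ← p + (dp/dt)·Δt with the new parameters.
  1  |  dp/dt·Δt = -0.055064  |  p_1 = 0.227955
  2  |  dp/dt·Δt = -0.028163  |  p_2 = 0.199791

0.200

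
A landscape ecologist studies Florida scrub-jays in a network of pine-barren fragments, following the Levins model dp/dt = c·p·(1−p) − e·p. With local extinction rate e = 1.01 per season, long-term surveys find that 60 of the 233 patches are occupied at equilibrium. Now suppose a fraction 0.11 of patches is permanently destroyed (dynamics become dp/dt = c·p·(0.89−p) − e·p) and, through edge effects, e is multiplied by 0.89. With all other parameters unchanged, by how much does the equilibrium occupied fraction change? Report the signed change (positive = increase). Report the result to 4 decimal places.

-0.0283

Observed p* = 60/233 = 0.25751.
Balance c(1−p*) = e gives c = e/(1 − 0.25751) = 1.01/0.74249 = 1.36029.
New p* = 0.89 − e/c = 0.89 − 0.89890/1.36029 = 0.22919.
Δp* = 0.22919 − 0.25751 = -0.02832.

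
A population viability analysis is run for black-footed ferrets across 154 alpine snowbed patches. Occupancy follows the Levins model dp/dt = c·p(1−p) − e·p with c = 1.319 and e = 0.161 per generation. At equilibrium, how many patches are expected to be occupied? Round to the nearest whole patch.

p* = 1 − e/c = 1 − 0.161/1.319 = 0.8779.
Expected occupied patches = N × p* = 154 × 0.8779 = 135.20 ≈ 135.

135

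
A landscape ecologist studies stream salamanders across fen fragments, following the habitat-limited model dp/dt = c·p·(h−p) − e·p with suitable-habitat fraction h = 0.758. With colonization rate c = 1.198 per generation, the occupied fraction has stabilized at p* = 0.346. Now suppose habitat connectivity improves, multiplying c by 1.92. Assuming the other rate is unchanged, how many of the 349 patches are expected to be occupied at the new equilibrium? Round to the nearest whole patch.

Balance c(h−p*) = e gives e = 1.198×(0.758 − 0.34600) = 0.49358.
New p* = 0.758 − e/c = 0.758 − 0.49358/2.30016 = 0.54341.
Expected occupied = 349 × 0.54341 = 189.65 ≈ 190.

190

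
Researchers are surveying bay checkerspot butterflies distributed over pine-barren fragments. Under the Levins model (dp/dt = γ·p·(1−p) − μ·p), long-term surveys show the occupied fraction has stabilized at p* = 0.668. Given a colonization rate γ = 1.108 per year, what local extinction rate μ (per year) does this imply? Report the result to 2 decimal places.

0.37

At equilibrium γ(1−p*) = μ.
μ = 1.108 × (1 − 0.668) = 1.108 × 0.3320 = 0.3679.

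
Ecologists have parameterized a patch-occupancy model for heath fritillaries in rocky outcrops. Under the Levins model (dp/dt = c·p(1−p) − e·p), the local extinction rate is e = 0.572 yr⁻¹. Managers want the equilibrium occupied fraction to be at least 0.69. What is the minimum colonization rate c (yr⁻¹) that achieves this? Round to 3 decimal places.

p* = 1 − e/c ≥ 0.69 requires e/c ≤ 0.3100, i.e. c ≥ e/0.3100.
c_min = 0.572/0.3100 = 1.8452.

1.845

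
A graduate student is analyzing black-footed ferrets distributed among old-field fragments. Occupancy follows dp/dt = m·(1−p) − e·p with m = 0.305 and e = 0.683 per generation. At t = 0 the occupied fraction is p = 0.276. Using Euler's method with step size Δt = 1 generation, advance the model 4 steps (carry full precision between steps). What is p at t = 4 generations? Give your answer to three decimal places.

0.309

Update rule: p ← p + [m·(1−p) − e·p]·Δt with Δt = 1.
  1  |  dp/dt·Δt = +0.032312  |  p_1 = 0.308312
  2  |  dp/dt·Δt = +0.000388  |  p_2 = 0.308700
  3  |  dp/dt·Δt = +0.000005  |  p_3 = 0.308704
  4  |  dp/dt·Δt = +0.000000  |  p_4 = 0.308704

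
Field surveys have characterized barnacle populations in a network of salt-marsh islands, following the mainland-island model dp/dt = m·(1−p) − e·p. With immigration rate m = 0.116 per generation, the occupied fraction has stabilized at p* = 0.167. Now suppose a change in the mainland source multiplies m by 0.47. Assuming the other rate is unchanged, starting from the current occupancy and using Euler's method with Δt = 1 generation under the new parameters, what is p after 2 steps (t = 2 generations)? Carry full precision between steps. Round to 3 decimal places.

0.097

Balance m(1−p*) = e·p* gives e = m(1−p*)/p* = 0.116×0.83300/0.16700 = 0.57861.
Starting from p₀ = 0.16700; update p ← p + (dp/dt)·Δt with the new parameters.
  1  |  dp/dt·Δt = -0.051213  |  p_1 = 0.115787
  2  |  dp/dt·Δt = -0.018788  |  p_2 = 0.096999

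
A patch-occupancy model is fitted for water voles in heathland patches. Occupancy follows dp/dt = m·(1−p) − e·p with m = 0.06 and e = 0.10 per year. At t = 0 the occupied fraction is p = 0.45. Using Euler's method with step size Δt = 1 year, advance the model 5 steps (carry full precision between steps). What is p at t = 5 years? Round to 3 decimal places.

0.406

Update rule: p ← p + [m·(1−p) − e·p]·Δt with Δt = 1.
t = 1: p = 0.45000 + (-0.01200) = 0.43800
t = 2: p = 0.43800 + (-0.01008) = 0.42792
t = 3: p = 0.42792 + (-0.00847) = 0.41945
t = 4: p = 0.41945 + (-0.00711) = 0.41234
t = 5: p = 0.41234 + (-0.00597) = 0.40637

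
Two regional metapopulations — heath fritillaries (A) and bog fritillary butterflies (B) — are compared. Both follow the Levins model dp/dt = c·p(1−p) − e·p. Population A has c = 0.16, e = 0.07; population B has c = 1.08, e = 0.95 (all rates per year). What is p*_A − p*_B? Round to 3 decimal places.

A: p*_A = 1 − 0.07/0.16 = 0.5625.
B: p*_B = 1 − 0.95/1.08 = 0.1204.
p*_A − p*_B = 0.5625 − 0.1204 = 0.4421.

0.442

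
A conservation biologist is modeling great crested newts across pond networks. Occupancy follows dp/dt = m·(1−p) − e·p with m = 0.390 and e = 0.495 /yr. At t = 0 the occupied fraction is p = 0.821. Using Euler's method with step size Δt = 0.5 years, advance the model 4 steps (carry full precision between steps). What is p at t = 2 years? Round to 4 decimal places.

Update rule: p ← p + [m·(1−p) − e·p]·Δt with Δt = 0.5.
p: 0.82100 → 0.65271  (Δp = -0.16829)
p: 0.65271 → 0.55888  (Δp = -0.09382)
p: 0.55888 → 0.50658  (Δp = -0.05231)
p: 0.50658 → 0.47742  (Δp = -0.02916)

0.4774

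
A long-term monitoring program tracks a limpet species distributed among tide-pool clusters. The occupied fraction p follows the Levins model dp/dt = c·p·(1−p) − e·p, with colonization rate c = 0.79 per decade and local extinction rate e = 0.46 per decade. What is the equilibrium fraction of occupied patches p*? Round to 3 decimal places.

Setting dp/dt = 0 and dividing through by p* gives c·(1−p*) = e.
So p* = 1 − e/c = 1 − 0.46/0.79 = 1 − 0.5823 = 0.4177.

0.418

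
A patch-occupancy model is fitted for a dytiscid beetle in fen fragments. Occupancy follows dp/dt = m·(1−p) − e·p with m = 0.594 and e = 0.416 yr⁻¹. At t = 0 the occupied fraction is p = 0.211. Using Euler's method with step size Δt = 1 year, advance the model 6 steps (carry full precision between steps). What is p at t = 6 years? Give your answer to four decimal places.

Update rule: p ← p + [m·(1−p) − e·p]·Δt with Δt = 1.
p: 0.21100 → 0.59189  (Δp = +0.38089)
p: 0.59189 → 0.58808  (Δp = -0.00381)
p: 0.58808 → 0.58812  (Δp = +0.00004)
p: 0.58812 → 0.58812  (Δp = -0.00000)
p: 0.58812 → 0.58812  (Δp = +0.00000)
p: 0.58812 → 0.58812  (Δp = -0.00000)

0.5881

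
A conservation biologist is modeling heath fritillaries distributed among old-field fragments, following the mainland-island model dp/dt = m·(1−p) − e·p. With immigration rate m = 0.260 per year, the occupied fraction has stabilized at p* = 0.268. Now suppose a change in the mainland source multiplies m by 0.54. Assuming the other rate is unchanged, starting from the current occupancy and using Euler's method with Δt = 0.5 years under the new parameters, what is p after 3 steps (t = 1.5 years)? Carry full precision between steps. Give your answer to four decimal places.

0.1846

Balance m(1−p*) = e·p* gives e = m(1−p*)/p* = 0.260×0.73200/0.26800 = 0.71015.
Starting from p₀ = 0.26800; update p ← p + (dp/dt)·Δt with the new parameters.
t = 0.5: p = 0.26800 + (-0.04377) = 0.22423
t = 1: p = 0.22423 + (-0.02516) = 0.19907
t = 1.5: p = 0.19907 + (-0.01446) = 0.18461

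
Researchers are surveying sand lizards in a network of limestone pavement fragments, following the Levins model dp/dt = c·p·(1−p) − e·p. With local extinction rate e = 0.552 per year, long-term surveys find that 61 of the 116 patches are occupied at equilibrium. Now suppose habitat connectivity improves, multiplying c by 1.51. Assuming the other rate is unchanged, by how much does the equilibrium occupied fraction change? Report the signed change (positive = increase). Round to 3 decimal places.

Observed p* = 61/116 = 0.52586.
Balance c(1−p*) = e gives c = e/(1 − 0.52586) = 0.552/0.47414 = 1.16421.
New p* = 1 − e/c = 1 − 0.55200/1.75796 = 0.68600.
Δp* = 0.68600 − 0.52586 = +0.16014.

0.160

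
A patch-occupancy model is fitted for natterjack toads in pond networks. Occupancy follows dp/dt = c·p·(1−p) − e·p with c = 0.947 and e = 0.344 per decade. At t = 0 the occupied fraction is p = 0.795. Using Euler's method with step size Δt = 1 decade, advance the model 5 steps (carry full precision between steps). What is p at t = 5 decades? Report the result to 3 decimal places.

0.638

Update rule: p ← p + [c·p·(1−p) − e·p]·Δt with Δt = 1.
t = 1: p = 0.79500 + (-0.11914) = 0.67586
t = 2: p = 0.67586 + (-0.02503) = 0.65083
t = 3: p = 0.65083 + (-0.00868) = 0.64215
t = 4: p = 0.64215 + (-0.00328) = 0.63886
t = 5: p = 0.63886 + (-0.00128) = 0.63758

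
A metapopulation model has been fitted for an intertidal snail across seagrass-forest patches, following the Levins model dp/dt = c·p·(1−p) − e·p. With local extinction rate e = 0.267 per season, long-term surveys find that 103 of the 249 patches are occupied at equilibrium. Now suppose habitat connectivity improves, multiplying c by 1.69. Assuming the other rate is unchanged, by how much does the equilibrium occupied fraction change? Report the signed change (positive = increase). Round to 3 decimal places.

Observed p* = 103/249 = 0.41365.
Balance c(1−p*) = e gives c = e/(1 − 0.41365) = 0.267/0.58635 = 0.45536.
New p* = 1 − e/c = 1 − 0.26700/0.76956 = 0.65305.
Δp* = 0.65305 − 0.41365 = +0.23940.

0.239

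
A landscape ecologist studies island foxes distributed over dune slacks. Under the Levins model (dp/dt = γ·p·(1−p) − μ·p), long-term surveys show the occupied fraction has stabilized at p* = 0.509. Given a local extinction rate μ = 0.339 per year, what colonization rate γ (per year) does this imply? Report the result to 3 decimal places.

0.690

At equilibrium γ(1−p*) = μ, so γ = μ/(1−p*).
γ = 0.339/(1 − 0.509) = 0.339/0.4910 = 0.6904.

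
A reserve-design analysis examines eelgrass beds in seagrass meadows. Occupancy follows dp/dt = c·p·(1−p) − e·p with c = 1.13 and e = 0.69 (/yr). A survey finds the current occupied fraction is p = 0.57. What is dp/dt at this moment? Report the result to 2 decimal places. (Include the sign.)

Colonization term: c·p·(1−p) = 1.13×0.57×0.4300 = 0.27696.
Extinction term: e·p = 0.39330.
dp/dt = 0.27696 − 0.39330 = -0.11634.

-0.12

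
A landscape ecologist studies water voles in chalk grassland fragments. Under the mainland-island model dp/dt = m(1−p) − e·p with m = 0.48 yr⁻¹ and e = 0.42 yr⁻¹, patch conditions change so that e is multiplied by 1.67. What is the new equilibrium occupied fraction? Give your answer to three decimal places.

Before: p* = 0.48/(0.48+0.42) = 0.5333.
After: m = 0.48, e = 0.7014; p* = 0.48/1.1814 = 0.4063.

0.406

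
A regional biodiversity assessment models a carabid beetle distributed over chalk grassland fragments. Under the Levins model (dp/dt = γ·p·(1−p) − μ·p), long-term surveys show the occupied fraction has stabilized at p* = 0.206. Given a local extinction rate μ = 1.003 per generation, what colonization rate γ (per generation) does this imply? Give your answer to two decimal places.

At equilibrium γ(1−p*) = μ, so γ = μ/(1−p*).
γ = 1.003/(1 − 0.206) = 1.003/0.7940 = 1.2632.

1.26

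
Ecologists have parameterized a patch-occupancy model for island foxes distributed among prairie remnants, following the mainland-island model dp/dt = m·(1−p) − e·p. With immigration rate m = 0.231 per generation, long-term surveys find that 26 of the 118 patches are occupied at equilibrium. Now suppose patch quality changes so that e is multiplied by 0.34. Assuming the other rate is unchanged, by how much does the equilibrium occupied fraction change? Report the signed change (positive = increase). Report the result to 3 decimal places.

Observed p* = 26/118 = 0.22034.
Balance m(1−p*) = e·p* gives e = m(1−p*)/p* = 0.231×0.77966/0.22034 = 0.81738.
New p* = m/(m+e) = 0.23100/(0.23100+0.27791) = 0.45391.
Δp* = 0.45391 − 0.22034 = +0.23357.

0.234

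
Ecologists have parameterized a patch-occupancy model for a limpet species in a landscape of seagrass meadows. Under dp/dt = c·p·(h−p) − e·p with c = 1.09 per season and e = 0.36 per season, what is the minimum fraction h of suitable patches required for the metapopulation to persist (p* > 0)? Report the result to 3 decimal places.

0.330

p* = h − e/c is positive only when h > e/c.
h_min = e/c = 0.36/1.09 = 0.3303.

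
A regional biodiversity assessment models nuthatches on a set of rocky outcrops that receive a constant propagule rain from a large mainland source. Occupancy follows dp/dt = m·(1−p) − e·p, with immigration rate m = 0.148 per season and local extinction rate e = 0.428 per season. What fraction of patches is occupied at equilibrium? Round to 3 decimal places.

At equilibrium the propagule rain into empty patches balances local extinction: m(1−p*) = e·p*.
p* = m/(m+e) = 0.148/(0.148+0.428) = 0.148/0.5760 = 0.2569.

0.257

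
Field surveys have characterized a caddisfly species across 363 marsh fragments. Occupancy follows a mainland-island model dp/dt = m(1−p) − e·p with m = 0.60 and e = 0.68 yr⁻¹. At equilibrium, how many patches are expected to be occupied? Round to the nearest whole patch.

170

p* = m/(m+e) = 0.60/1.2800 = 0.4688.
Expected occupied patches = N × p* = 363 × 0.4688 = 170.16 ≈ 170.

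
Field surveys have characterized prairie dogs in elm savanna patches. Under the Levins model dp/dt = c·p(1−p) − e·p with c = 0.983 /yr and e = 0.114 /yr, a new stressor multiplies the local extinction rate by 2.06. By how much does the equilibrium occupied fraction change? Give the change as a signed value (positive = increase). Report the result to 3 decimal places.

-0.123

Before: p* = 1 − 0.114/0.983 = 0.8840.
After the change, c = 0.983, e = 0.23484, so p* = 1 − 0.23484/0.983 = 0.7611.
Δp* = 0.7611 − 0.8840 = -0.1229.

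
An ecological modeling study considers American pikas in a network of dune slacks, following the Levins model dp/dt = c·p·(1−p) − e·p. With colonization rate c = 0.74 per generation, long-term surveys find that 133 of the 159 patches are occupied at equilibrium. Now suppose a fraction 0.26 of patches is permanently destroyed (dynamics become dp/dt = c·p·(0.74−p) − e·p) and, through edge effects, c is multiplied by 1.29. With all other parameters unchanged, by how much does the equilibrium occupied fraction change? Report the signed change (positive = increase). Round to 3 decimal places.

Observed p* = 133/159 = 0.83648.
Balance c(1−p*) = e gives e = 0.74×(1 − 0.83648) = 0.12100.
New p* = 0.74 − e/c = 0.74 − 0.12100/0.95460 = 0.61325.
Δp* = 0.61325 − 0.83648 = -0.22323.

-0.223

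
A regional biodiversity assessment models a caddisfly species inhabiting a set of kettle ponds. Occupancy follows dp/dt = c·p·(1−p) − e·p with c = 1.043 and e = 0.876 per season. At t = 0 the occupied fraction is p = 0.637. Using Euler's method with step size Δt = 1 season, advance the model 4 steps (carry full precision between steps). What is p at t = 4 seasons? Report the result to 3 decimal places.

Update rule: p ← p + [c·p·(1−p) − e·p]·Δt with Δt = 1.
t = 1: p = 0.63700 + (-0.31684) = 0.32016
t = 2: p = 0.32016 + (-0.05344) = 0.26672
t = 3: p = 0.26672 + (-0.02966) = 0.23706
t = 4: p = 0.23706 + (-0.01903) = 0.21804

0.218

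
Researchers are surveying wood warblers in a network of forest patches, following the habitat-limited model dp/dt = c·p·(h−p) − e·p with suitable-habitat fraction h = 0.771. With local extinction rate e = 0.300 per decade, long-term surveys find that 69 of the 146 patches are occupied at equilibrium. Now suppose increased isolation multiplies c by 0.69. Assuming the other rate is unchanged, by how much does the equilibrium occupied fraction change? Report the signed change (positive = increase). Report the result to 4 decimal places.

Observed p* = 69/146 = 0.47260.
Balance c(h−p*) = e gives c = e/(0.771 − 0.47260) = 0.300/0.29840 = 1.00536.
New p* = 0.771 − e/c = 0.771 − 0.30000/0.69370 = 0.33854.
Δp* = 0.33854 − 0.47260 = -0.13406.

-0.1341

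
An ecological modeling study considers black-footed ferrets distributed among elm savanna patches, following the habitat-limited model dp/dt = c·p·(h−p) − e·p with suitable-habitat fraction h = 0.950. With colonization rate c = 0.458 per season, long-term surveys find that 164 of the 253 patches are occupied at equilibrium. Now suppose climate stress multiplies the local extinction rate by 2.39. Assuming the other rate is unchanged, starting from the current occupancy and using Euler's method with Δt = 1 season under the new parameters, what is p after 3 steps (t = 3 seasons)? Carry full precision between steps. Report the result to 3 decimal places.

0.406

Observed p* = 164/253 = 0.64822.
Balance c(h−p*) = e gives e = 0.458×(0.95 − 0.64822) = 0.13821.
Starting from p₀ = 0.64822; update p ← p + (dp/dt)·Δt with the new parameters.
  1  |  dp/dt·Δt = -0.124535  |  p_1 = 0.523686
  2  |  dp/dt·Δt = -0.070740  |  p_2 = 0.452946
  3  |  dp/dt·Δt = -0.046509  |  p_3 = 0.406436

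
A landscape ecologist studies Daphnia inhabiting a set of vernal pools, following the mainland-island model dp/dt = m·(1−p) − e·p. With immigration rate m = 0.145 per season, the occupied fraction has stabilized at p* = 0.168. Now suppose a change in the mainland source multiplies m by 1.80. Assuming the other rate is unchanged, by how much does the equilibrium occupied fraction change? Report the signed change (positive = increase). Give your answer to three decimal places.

Balance m(1−p*) = e·p* gives e = m(1−p*)/p* = 0.145×0.83200/0.16800 = 0.71810.
New p* = m/(m+e) = 0.26100/(0.26100+0.71810) = 0.26657.
Δp* = 0.26657 − 0.16800 = +0.09857.

0.099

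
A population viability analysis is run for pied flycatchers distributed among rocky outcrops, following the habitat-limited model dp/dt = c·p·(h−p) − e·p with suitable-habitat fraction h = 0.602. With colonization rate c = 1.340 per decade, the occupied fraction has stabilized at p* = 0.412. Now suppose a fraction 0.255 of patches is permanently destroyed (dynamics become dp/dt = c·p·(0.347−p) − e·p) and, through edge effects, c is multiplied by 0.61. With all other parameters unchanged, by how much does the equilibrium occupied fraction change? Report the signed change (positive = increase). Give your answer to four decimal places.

Balance c(h−p*) = e gives e = 1.340×(0.602 − 0.41200) = 0.25460.
New p* = 0.347 − e/c = 0.347 − 0.25460/0.81740 = 0.03552.
Δp* = 0.03552 − 0.41200 = -0.37648.

-0.3765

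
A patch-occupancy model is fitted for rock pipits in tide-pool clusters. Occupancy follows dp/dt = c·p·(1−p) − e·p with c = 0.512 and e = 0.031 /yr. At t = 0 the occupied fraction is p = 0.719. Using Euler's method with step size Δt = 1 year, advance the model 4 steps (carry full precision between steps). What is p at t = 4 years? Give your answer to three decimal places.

Update rule: p ← p + [c·p·(1−p) − e·p]·Δt with Δt = 1.
step 1: Δp = +0.08115, p = 0.80015
step 2: Δp = +0.05707, p = 0.85722
step 3: Δp = +0.03609, p = 0.89331
step 4: Δp = +0.02110, p = 0.91442

0.914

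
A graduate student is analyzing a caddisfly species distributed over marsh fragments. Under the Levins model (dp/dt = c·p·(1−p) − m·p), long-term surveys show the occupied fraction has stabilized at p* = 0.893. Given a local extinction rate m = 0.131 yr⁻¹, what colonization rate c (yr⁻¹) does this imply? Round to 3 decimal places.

At equilibrium c(1−p*) = m, so c = m/(1−p*).
c = 0.131/(1 − 0.893) = 0.131/0.1070 = 1.2243.

1.224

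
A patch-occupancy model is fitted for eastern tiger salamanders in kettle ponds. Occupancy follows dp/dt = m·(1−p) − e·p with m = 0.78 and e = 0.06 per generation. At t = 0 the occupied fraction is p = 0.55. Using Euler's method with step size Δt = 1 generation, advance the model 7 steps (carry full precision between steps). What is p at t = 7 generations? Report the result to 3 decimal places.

Update rule: p ← p + [m·(1−p) − e·p]·Δt with Δt = 1.
t = 1: p = 0.55000 + (+0.31800) = 0.86800
t = 2: p = 0.86800 + (+0.05088) = 0.91888
t = 3: p = 0.91888 + (+0.00814) = 0.92702
t = 4: p = 0.92702 + (+0.00130) = 0.92832
t = 5: p = 0.92832 + (+0.00021) = 0.92853
t = 6: p = 0.92853 + (+0.00003) = 0.92857
t = 7: p = 0.92857 + (+0.00001) = 0.92857

0.929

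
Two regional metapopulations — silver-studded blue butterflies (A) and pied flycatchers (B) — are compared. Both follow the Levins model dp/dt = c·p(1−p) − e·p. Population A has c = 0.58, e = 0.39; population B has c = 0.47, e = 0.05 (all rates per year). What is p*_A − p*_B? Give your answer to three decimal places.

-0.566

A: p*_A = 1 − 0.39/0.58 = 0.3276.
B: p*_B = 1 − 0.05/0.47 = 0.8936.
p*_A − p*_B = 0.3276 − 0.8936 = -0.5660.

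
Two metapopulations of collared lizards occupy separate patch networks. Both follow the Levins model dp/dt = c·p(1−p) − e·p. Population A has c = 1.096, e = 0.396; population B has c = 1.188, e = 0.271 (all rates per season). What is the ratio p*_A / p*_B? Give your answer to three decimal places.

0.827

A: p*_A = 1 − 0.396/1.096 = 0.6387.
B: p*_B = 1 − 0.271/1.188 = 0.7719.
p*_A / p*_B = 0.6387/0.7719 = 0.8274.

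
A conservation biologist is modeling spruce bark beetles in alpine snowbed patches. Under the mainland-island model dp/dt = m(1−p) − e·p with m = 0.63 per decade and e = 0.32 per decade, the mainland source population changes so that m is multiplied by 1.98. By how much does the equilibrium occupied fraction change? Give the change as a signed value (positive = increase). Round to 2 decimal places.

0.13

Before: p* = 0.63/(0.63+0.32) = 0.6632.
After: m = 1.2474, e = 0.32; p* = 1.2474/1.5674 = 0.7958.
Δp* = 0.7958 − 0.6632 = +0.1327.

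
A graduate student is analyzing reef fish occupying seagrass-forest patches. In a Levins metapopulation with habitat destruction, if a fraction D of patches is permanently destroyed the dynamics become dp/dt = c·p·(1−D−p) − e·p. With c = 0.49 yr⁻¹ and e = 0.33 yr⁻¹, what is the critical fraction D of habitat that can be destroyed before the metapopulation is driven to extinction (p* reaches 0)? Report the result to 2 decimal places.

The nontrivial equilibrium is p* = (1−D) − e/c; extinction occurs when this hits zero.
So D_crit = 1 − e/c = 1 − 0.33/0.49 = 1 − 0.6735 = 0.3265.
Note this equals the original equilibrium occupancy — the Levins extinction-debt result.

0.33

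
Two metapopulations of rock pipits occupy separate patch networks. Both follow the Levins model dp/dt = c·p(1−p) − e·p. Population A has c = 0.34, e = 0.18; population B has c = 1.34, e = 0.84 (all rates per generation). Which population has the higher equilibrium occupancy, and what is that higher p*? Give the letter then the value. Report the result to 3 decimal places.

A, 0.471

A: p*_A = 1 − 0.18/0.34 = 0.4706.
B: p*_B = 1 − 0.84/1.34 = 0.3731.
A is higher at 0.4706.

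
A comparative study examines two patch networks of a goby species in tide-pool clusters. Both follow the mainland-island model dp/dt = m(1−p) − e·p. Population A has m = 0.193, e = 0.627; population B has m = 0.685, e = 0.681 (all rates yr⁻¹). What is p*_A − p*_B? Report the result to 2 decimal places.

A: p*_A = m/(m+e) = 0.193/0.8200 = 0.2354.
B: p*_B = 0.685/1.3660 = 0.5015.
p*_A − p*_B = 0.2354 − 0.5015 = -0.2661.

-0.27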